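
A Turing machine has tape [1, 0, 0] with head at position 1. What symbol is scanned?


Tape: [1, 0, 0]
Positions: 0 1 2
Values:    1 0 0
Head at position 1
tape[1] = 0

0


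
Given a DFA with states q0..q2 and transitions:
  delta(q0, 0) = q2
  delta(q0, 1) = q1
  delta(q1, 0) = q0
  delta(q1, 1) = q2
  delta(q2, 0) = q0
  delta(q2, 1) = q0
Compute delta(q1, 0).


Looking up transition function:
delta(q1, 0) in the table
Row: q1, Column: 0
Result: q0

q0


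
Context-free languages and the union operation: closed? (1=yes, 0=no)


CFL closure properties:
  Closed under: union, concatenation, Kleene star
  NOT closed under: intersection, complement
Operation 'union' is in closed list -> Yes (closed)

1


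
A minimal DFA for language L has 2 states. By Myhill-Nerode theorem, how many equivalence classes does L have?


Myhill-Nerode theorem:
Number of equivalence classes = number of states in minimal DFA
Minimal DFA states = 2
Therefore equivalence classes = 2

2


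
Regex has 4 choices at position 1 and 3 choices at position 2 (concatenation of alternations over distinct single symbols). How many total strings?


First group: 4 alternatives
Second group: 3 alternatives
Concatenation: each choice from group 1 pairs with each from group 2
Total = 4 x 3 = 12

12


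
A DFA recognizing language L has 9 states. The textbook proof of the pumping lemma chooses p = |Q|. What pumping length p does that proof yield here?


Pumping lemma for regular languages (standard proof):
Take p = |Q|, the number of DFA states.
Any string of length >= |Q| passes through |Q|+1 states while reading its first |Q| symbols,
so by pigeonhole some state repeats, giving the loop that can be pumped.
Here |Q| = 9
Therefore the proof uses p = 9

9


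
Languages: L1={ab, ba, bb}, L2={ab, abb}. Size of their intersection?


L1 = {ab, ba, bb}
L2 = {ab, abb}
Checking each string in L1 against L2:
  'ab': in L2? Yes
  'ba': in L2? No
  'bb': in L2? No
Intersection = {ab}
|L1 ∩ L2| = 1

1


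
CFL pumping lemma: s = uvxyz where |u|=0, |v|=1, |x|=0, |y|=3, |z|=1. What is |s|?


|s| = |u| + |v| + |x| + |y| + |z|
= 0 + 1 + 0 + 3 + 1
= 1 + 0 + 4
= 1 + 4
= 5

5


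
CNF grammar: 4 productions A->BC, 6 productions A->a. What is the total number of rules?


CNF allows two rule forms:
  A -> BC (binary): 4 rules
  A -> a (terminal): 6 rules
Total = 4 + 6 = 10

10


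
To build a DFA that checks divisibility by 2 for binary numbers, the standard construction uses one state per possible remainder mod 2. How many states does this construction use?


Divisibility by 2 is tracked via the remainder mod 2: 0, 1, ..., 1
The construction assigns one state to each remainder
Number of remainders = 2

2


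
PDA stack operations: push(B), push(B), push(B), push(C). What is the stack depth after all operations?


Tracing stack operations:
  push(B) -> stack = [B], depth=1
  push(B) -> stack = [B,B], depth=2
  push(B) -> stack = [B,B,B], depth=3
  push(C) -> stack = [B,B,B,C], depth=4
Final depth = 4

4


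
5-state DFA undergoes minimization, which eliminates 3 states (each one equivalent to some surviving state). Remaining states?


Original DFA: 5 states
Redundant states removed: 3
Minimized states = original - removed
= 5 - 3
= 2

2


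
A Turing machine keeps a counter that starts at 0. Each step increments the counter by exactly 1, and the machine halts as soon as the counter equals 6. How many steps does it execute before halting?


Counter starts at 0. Counting sequence:
  Step 1: counter = 1
  Step 2: counter = 2
  Step 3: counter = 3
  Step 4: counter = 4
  Step 5: counter = 5
  Step 6: counter = 6
Counter reached 6 -> halt
Total steps = 6

6


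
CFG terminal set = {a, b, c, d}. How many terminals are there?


Terminal symbols: a, b, c, d
Counting each: a (#1), b (#2), c (#3), d (#4)
Total = 4

4


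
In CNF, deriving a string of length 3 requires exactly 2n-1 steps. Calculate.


Chomsky Normal Form derivation:
String length n = 3
Each step either:
  - Splits a nonterminal into two (n-1 such steps)
  - Converts a nonterminal to terminal (n such steps)
Total = (n-1) + n = 2n - 1
= 2(3) - 1
= 6 - 1
= 5

5


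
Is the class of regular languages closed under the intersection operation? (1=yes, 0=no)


Regular languages are closed under:
- Union (DFA product construction)
- Intersection (DFA product construction)
- Complement (swap accept/reject states)
- Concatenation (NFA construction)
- Kleene star (NFA construction)
intersection is in this list
Therefore: closed

1


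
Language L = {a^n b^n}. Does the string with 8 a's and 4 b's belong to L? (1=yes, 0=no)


Language requires equal numbers of a's and b's
PDA pushes for each 'a', pops for each 'b'
Number of a's = 8
Number of b's = 4
8 != 4 -> Reject

0


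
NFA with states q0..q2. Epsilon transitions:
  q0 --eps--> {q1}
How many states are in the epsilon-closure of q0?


Starting from q0
Initialize closure = {q0}
Follow epsilon from q0 -> add q1
Final closure: {q0, q1}
Size = 2

2


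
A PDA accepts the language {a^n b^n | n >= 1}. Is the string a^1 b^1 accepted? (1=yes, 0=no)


Language requires equal numbers of a's and b's
PDA pushes for each 'a', pops for each 'b'
Number of a's = 1
Number of b's = 1
1 == 1 -> Accept

1


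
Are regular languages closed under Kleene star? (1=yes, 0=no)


Regular languages are closed under:
- Union (DFA product construction)
- Intersection (DFA product construction)
- Complement (swap accept/reject states)
- Concatenation (NFA construction)
- Kleene star (NFA construction)
Kleene star is in this list
Therefore: closed

1


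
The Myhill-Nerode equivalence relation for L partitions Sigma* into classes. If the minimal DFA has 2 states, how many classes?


Myhill-Nerode theorem:
Number of equivalence classes = number of states in minimal DFA
Minimal DFA states = 2
Therefore equivalence classes = 2

2


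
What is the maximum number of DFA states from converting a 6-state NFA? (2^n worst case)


NFA has 6 states
Subset construction: each DFA state = subset of NFA states
Maximum subsets = 2^6
2^6 = 64

64


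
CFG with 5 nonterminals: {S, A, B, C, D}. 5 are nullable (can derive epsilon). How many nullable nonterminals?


Nonterminals: {S, A, B, C, D}
A nonterminal is nullable if it can derive epsilon
Counting nullable nonterminals: 5
Total nullable = 5

5


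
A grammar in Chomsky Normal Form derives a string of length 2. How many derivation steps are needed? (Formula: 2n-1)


Chomsky Normal Form derivation:
String length n = 2
Each step either:
  - Splits a nonterminal into two (n-1 such steps)
  - Converts a nonterminal to terminal (n such steps)
Total = (n-1) + n = 2n - 1
= 2(2) - 1
= 4 - 1
= 3

3


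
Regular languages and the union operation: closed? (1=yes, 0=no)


Regular languages are closed under all standard operations:
- Union: Yes (product construction)
- Intersection: Yes (product construction)
- Complement: Yes (swap accept/reject)
- Concatenation: Yes (NFA construction)
Operation: union -> Closed

1


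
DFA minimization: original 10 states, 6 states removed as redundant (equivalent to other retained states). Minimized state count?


Original DFA: 10 states
Redundant states removed: 6
Minimized states = original - removed
= 10 - 6
= 4

4


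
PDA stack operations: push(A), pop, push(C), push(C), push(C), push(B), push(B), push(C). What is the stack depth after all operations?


Tracing stack operations:
  push(A) -> stack = [A], depth=1
  pop -> removed A, stack = [], depth=0
  push(C) -> stack = [C], depth=1
  push(C) -> stack = [C,C], depth=2
  push(C) -> stack = [C,C,C], depth=3
  push(B) -> stack = [C,C,C,B], depth=4
  push(B) -> stack = [C,C,C,B,B], depth=5
  push(C) -> stack = [C,C,C,B,B,C], depth=6
Final depth = 6

6


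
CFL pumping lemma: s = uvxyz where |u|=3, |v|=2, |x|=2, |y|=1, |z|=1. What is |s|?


|s| = |u| + |v| + |x| + |y| + |z|
= 3 + 2 + 2 + 1 + 1
= 5 + 2 + 2
= 7 + 2
= 9

9


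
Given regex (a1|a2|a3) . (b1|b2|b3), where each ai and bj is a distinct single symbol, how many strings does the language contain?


First group: 3 alternatives
Second group: 3 alternatives
Concatenation: each choice from group 1 pairs with each from group 2
Total = 3 x 3 = 9

9


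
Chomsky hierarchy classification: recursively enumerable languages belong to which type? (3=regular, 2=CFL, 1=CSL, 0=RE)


Chomsky hierarchy levels:
  Type 3: Regular (DFA/NFA/regex)
  Type 2: Context-free (PDA)
  Type 1: Context-sensitive
  Type 0: Recursively enumerable (TM)
'recursively enumerable' corresponds to Type 0

0


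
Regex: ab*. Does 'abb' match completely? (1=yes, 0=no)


Pattern: ab*
String: 'abb'
Pattern requires: exactly one 'a' followed by zero or more 'b's
First char is 'a' -> OK
Rest 'bb': all b's? Yes
Result: 1

1


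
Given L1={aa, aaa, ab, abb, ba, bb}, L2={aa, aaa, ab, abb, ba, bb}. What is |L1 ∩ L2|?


L1 = {aa, aaa, ab, abb, ba, bb}
L2 = {aa, aaa, ab, abb, ba, bb}
Checking each string in L1 against L2:
  'aa': in L2? Yes
  'aaa': in L2? Yes
  'ab': in L2? Yes
  'abb': in L2? Yes
  'ba': in L2? Yes
  'bb': in L2? Yes
Intersection = {aa, aaa, ab, abb, ba, bb}
|L1 ∩ L2| = 6

6


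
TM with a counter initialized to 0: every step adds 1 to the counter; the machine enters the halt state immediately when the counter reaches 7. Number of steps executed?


Counter starts at 0. Counting sequence:
  Step 1: counter = 1
  Step 2: counter = 2
  Step 3: counter = 3
  Step 4: counter = 4
  Step 5: counter = 5
  Step 6: counter = 6
  Step 7: counter = 7
Counter reached 7 -> halt
Total steps = 7

7


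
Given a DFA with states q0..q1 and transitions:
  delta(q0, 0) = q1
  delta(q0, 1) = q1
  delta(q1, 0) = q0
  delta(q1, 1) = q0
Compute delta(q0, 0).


Looking up transition function:
delta(q0, 0) in the table
Row: q0, Column: 0
Result: q1

q1


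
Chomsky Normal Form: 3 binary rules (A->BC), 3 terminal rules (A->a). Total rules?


CNF allows two rule forms:
  A -> BC (binary): 3 rules
  A -> a (terminal): 3 rules
Total = 3 + 3 = 6

6


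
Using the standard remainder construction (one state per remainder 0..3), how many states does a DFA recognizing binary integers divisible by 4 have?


Divisibility by 4 is tracked via the remainder mod 4: 0, 1, ..., 3
The construction assigns one state to each remainder
Number of remainders = 4

4


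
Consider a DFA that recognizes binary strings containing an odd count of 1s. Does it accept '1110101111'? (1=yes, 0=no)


DFA has 2 states: q_even (start, accept=no) and q_odd
Processing string '1110101111' character by character:
  Position 0: read '1', 1-count=1 -> q_odd
  Position 1: read '1', 1-count=2 -> q_even
  Position 2: read '1', 1-count=3 -> q_odd
  Position 3: read '0', 1-count=3 -> q_odd (no change)
  Position 4: read '1', 1-count=4 -> q_even
  Position 5: read '0', 1-count=4 -> q_even (no change)
  Position 6: read '1', 1-count=5 -> q_odd
  Position 7: read '1', 1-count=6 -> q_even
  Position 8: read '1', 1-count=7 -> q_odd
  Position 9: read '1', 1-count=8 -> q_even
Final state: q_even, total 1s = 8 (even); the DFA requires an odd count -> reject

0


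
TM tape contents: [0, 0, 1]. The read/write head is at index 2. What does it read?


Tape: [0, 0, 1]
Positions: 0 1 2
Values:    0 0 1
Head at position 2
tape[2] = 1

1


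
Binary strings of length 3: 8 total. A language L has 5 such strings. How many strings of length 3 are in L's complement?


Alphabet: {0,1}
String length: 3
Total strings of length 3 = 2^3 = 8
Strings in L = 5
Complement = total - |L|
= 8 - 5
= 3

3


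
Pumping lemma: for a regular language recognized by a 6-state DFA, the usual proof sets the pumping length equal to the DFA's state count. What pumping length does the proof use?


Pumping lemma for regular languages (standard proof):
Take p = |Q|, the number of DFA states.
Any string of length >= |Q| passes through |Q|+1 states while reading its first |Q| symbols,
so by pigeonhole some state repeats, giving the loop that can be pumped.
Here |Q| = 6
Therefore the proof uses p = 6

6


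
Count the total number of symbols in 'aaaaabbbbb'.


String: 'aaaaabbbbb'
Counting characters:
  'a' appears 5 time(s)
  'b' appears 5 time(s)
Total length = 5 + 5 = 10

10


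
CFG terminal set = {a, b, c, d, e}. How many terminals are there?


Terminal symbols: a, b, c, d, e
Counting each: a (#1), b (#2), c (#3), d (#4), e (#5)
Total = 5

5


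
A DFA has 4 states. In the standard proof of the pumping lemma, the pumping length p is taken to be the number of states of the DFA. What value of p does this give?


Pumping lemma for regular languages (standard proof):
Take p = |Q|, the number of DFA states.
Any string of length >= |Q| passes through |Q|+1 states while reading its first |Q| symbols,
so by pigeonhole some state repeats, giving the loop that can be pumped.
Here |Q| = 4
Therefore the proof uses p = 4

4


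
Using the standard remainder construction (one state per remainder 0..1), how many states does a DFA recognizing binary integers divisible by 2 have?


Divisibility by 2 is tracked via the remainder mod 2: 0, 1, ..., 1
The construction assigns one state to each remainder
Number of remainders = 2

2


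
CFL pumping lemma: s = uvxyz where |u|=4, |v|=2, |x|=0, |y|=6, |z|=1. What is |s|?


|s| = |u| + |v| + |x| + |y| + |z|
= 4 + 2 + 0 + 6 + 1
= 6 + 0 + 7
= 6 + 7
= 13

13


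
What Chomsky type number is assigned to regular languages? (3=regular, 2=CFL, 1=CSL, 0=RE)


Chomsky hierarchy levels:
  Type 3: Regular (DFA/NFA/regex)
  Type 2: Context-free (PDA)
  Type 1: Context-sensitive
  Type 0: Recursively enumerable (TM)
'regular' corresponds to Type 3

3


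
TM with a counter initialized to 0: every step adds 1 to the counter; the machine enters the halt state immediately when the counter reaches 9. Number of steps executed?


Counter starts at 0. Counting sequence:
  Step 1: counter = 1
  Step 2: counter = 2
  Step 3: counter = 3
  Step 4: counter = 4
  Step 5: counter = 5
  Step 6: counter = 6
  ...
  Step 9: counter = 9
Counter reached 9 -> halt
Total steps = 9

9


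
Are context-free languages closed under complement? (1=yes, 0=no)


CFL closure properties:
  Closed under: union, concatenation, Kleene star
  NOT closed under: intersection, complement
Operation 'complement' is in not-closed list -> No (not closed)

0


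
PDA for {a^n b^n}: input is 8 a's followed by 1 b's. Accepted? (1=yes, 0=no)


Language requires equal numbers of a's and b's
PDA pushes for each 'a', pops for each 'b'
Number of a's = 8
Number of b's = 1
8 != 1 -> Reject

0


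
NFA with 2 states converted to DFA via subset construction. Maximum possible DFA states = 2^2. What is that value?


NFA has 2 states
Subset construction: each DFA state = subset of NFA states
Maximum subsets = 2^2
2^2 = 4

4


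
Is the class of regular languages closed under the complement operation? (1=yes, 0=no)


Regular languages are closed under:
- Union (DFA product construction)
- Intersection (DFA product construction)
- Complement (swap accept/reject states)
- Concatenation (NFA construction)
- Kleene star (NFA construction)
complement is in this list
Therefore: closed

1


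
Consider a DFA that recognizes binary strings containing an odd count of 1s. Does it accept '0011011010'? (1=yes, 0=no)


DFA has 2 states: q_even (start, accept=no) and q_odd
Processing string '0011011010' character by character:
  Position 0: read '0', 1-count=0 -> q_even (no change)
  Position 1: read '0', 1-count=0 -> q_even (no change)
  Position 2: read '1', 1-count=1 -> q_odd
  Position 3: read '1', 1-count=2 -> q_even
  Position 4: read '0', 1-count=2 -> q_even (no change)
  Position 5: read '1', 1-count=3 -> q_odd
  Position 6: read '1', 1-count=4 -> q_even
  Position 7: read '0', 1-count=4 -> q_even (no change)
  Position 8: read '1', 1-count=5 -> q_odd
  Position 9: read '0', 1-count=5 -> q_odd (no change)
Final state: q_odd, total 1s = 5 (odd); the DFA requires an odd count -> accept

1


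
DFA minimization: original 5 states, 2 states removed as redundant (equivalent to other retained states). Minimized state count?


Original DFA: 5 states
Redundant states removed: 2
Minimized states = original - removed
= 5 - 2
= 3

3


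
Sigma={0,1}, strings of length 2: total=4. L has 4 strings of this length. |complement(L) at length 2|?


Alphabet: {0,1}
String length: 2
Total strings of length 2 = 2^2 = 4
Strings in L = 4
Complement = total - |L|
= 4 - 4
= 0

0


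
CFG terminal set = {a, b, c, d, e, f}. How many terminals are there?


Terminal symbols: a, b, c, d, e, f
Counting each: a (#1), b (#2), c (#3), d (#4), e (#5), f (#6)
Total = 6

6


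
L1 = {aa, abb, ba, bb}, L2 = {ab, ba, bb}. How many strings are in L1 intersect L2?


L1 = {aa, abb, ba, bb}
L2 = {ab, ba, bb}
Checking each string in L1 against L2:
  'aa': in L2? No
  'abb': in L2? No
  'ba': in L2? Yes
  'bb': in L2? Yes
Intersection = {ba, bb}
|L1 ∩ L2| = 2

2


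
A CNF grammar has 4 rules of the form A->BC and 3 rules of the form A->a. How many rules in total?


CNF allows two rule forms:
  A -> BC (binary): 4 rules
  A -> a (terminal): 3 rules
Total = 4 + 3 = 7

7


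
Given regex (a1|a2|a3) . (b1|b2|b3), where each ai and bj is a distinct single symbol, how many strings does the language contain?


First group: 3 alternatives
Second group: 3 alternatives
Concatenation: each choice from group 1 pairs with each from group 2
Total = 3 x 3 = 9

9


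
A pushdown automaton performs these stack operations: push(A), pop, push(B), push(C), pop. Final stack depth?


Tracing stack operations:
  push(A) -> stack = [A], depth=1
  pop -> removed A, stack = [], depth=0
  push(B) -> stack = [B], depth=1
  push(C) -> stack = [B,C], depth=2
  pop -> removed C, stack = [B], depth=1
Final depth = 1

1


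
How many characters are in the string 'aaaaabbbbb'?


String: 'aaaaabbbbb'
Counting characters:
  'a' appears 5 time(s)
  'b' appears 5 time(s)
Total length = 5 + 5 = 10

10


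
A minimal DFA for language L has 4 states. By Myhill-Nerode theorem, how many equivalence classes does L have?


Myhill-Nerode theorem:
Number of equivalence classes = number of states in minimal DFA
Minimal DFA states = 4
Therefore equivalence classes = 4

4


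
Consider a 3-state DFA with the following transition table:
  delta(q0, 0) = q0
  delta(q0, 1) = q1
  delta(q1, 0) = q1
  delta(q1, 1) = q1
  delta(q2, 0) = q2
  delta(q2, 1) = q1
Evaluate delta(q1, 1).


Looking up transition function:
delta(q1, 1) in the table
Row: q1, Column: 1
Result: q1

q1


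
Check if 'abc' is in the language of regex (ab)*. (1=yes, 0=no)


Pattern: (ab)*
String: 'abc'
Pattern requires: zero or more repetitions of 'ab'
Length 3 is odd -> cannot be (ab)* -> no match
Result: 0

0


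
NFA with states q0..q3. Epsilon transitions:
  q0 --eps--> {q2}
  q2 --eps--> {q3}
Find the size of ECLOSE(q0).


Starting from q0
Initialize closure = {q0}
Follow epsilon from q0 -> add q2
Follow epsilon from q2 -> add q3
Final closure: {q0, q2, q3}
Size = 3

3


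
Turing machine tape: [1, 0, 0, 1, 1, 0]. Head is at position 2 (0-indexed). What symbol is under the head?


Tape: [1, 0, 0, 1, 1, 0]
Positions: 0 1 2 3 4 5
Values:    1 0 0 1 1 0
Head at position 2
tape[2] = 0

0


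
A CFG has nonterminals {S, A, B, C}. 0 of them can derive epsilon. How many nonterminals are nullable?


Nonterminals: {S, A, B, C}
A nonterminal is nullable if it can derive epsilon
Counting nullable nonterminals: 0
Total nullable = 0

0


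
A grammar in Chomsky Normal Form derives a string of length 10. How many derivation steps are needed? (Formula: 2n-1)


Chomsky Normal Form derivation:
String length n = 10
Each step either:
  - Splits a nonterminal into two (n-1 such steps)
  - Converts a nonterminal to terminal (n such steps)
Total = (n-1) + n = 2n - 1
= 2(10) - 1
= 20 - 1
= 19

19


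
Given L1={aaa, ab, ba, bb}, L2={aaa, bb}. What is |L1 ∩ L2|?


L1 = {aaa, ab, ba, bb}
L2 = {aaa, bb}
Checking each string in L1 against L2:
  'aaa': in L2? Yes
  'ab': in L2? No
  'ba': in L2? No
  'bb': in L2? Yes
Intersection = {aaa, bb}
|L1 ∩ L2| = 2

2


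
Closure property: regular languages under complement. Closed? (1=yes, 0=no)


Regular languages are closed under:
- Union (DFA product construction)
- Intersection (DFA product construction)
- Complement (swap accept/reject states)
- Concatenation (NFA construction)
- Kleene star (NFA construction)
complement is in this list
Therefore: closed

1


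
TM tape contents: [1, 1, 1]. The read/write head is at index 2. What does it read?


Tape: [1, 1, 1]
Positions: 0 1 2
Values:    1 1 1
Head at position 2
tape[2] = 1

1


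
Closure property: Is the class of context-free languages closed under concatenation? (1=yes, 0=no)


CFL closure properties:
  Closed under: union, concatenation, Kleene star
  NOT closed under: intersection, complement
Operation 'concatenation' is in closed list -> Yes (closed)

1


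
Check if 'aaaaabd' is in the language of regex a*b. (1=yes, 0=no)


Pattern: a*b
String: 'aaaaabd'
Pattern requires: zero or more 'a's followed by exactly one 'b'
Found 5 leading 'a's
Remaining: 'bd'
Remaining is not 'b' -> no match
Result: 0

0


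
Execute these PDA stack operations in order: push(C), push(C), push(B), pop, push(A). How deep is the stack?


Tracing stack operations:
  push(C) -> stack = [C], depth=1
  push(C) -> stack = [C,C], depth=2
  push(B) -> stack = [C,C,B], depth=3
  pop -> removed B, stack = [C,C], depth=2
  push(A) -> stack = [C,C,A], depth=3
Final depth = 3

3


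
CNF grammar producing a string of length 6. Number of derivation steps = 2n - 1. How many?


Chomsky Normal Form derivation:
String length n = 6
Each step either:
  - Splits a nonterminal into two (n-1 such steps)
  - Converts a nonterminal to terminal (n such steps)
Total = (n-1) + n = 2n - 1
= 2(6) - 1
= 12 - 1
= 11

11


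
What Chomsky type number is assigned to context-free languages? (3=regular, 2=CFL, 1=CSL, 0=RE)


Chomsky hierarchy levels:
  Type 3: Regular (DFA/NFA/regex)
  Type 2: Context-free (PDA)
  Type 1: Context-sensitive
  Type 0: Recursively enumerable (TM)
'context-free' corresponds to Type 2

2


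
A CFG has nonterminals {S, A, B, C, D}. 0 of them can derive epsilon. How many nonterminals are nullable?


Nonterminals: {S, A, B, C, D}
A nonterminal is nullable if it can derive epsilon
Counting nullable nonterminals: 0
Total nullable = 0

0


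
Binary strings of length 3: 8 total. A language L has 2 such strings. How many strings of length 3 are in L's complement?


Alphabet: {0,1}
String length: 3
Total strings of length 3 = 2^3 = 8
Strings in L = 2
Complement = total - |L|
= 8 - 2
= 6

6


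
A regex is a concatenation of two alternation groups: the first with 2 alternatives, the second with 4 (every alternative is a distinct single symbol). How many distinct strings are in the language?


First group: 2 alternatives
Second group: 4 alternatives
Concatenation: each choice from group 1 pairs with each from group 2
Total = 2 x 4 = 8

8


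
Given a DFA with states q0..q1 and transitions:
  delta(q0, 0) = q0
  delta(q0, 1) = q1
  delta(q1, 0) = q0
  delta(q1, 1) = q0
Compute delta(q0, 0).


Looking up transition function:
delta(q0, 0) in the table
Row: q0, Column: 0
Result: q0

q0


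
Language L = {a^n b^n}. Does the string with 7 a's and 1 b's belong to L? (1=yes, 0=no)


Language requires equal numbers of a's and b's
PDA pushes for each 'a', pops for each 'b'
Number of a's = 7
Number of b's = 1
7 != 1 -> Reject

0


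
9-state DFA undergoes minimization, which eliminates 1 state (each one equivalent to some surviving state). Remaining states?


Original DFA: 9 states
Redundant states removed: 1
Minimized states = original - removed
= 9 - 1
= 8

8


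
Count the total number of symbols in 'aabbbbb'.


String: 'aabbbbb'
Counting characters:
  'a' appears 2 time(s)
  'b' appears 5 time(s)
Total length = 2 + 5 = 7

7


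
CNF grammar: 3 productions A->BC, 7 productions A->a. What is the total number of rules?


CNF allows two rule forms:
  A -> BC (binary): 3 rules
  A -> a (terminal): 7 rules
Total = 3 + 7 = 10

10


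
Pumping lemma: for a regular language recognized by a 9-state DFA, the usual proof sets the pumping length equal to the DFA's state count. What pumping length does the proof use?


Pumping lemma for regular languages (standard proof):
Take p = |Q|, the number of DFA states.
Any string of length >= |Q| passes through |Q|+1 states while reading its first |Q| symbols,
so by pigeonhole some state repeats, giving the loop that can be pumped.
Here |Q| = 9
Therefore the proof uses p = 9

9


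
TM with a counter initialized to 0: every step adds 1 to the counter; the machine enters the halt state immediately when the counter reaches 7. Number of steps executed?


Counter starts at 0. Counting sequence:
  Step 1: counter = 1
  Step 2: counter = 2
  Step 3: counter = 3
  Step 4: counter = 4
  Step 5: counter = 5
  Step 6: counter = 6
  Step 7: counter = 7
Counter reached 7 -> halt
Total steps = 7

7


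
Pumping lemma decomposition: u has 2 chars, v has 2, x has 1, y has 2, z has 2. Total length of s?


|s| = |u| + |v| + |x| + |y| + |z|
= 2 + 2 + 1 + 2 + 2
= 4 + 1 + 4
= 5 + 4
= 9

9


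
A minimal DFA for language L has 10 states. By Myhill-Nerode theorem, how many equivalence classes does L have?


Myhill-Nerode theorem:
Number of equivalence classes = number of states in minimal DFA
Minimal DFA states = 10
Therefore equivalence classes = 10

10


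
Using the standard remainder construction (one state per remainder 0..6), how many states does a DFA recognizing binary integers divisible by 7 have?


Divisibility by 7 is tracked via the remainder mod 7: 0, 1, ..., 6
The construction assigns one state to each remainder
Number of remainders = 7

7


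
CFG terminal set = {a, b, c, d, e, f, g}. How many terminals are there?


Terminal symbols: a, b, c, d, e, f, g
Counting each: a (#1), b (#2), c (#3), d (#4), e (#5), f (#6), g (#7)
Total = 7

7


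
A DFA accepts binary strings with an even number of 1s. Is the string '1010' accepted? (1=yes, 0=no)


DFA has 2 states: q_even (start, accept=yes) and q_odd
Processing string '1010' character by character:
  Position 0: read '1', 1-count=1 -> q_odd
  Position 1: read '0', 1-count=1 -> q_odd (no change)
  Position 2: read '1', 1-count=2 -> q_even
  Position 3: read '0', 1-count=2 -> q_even (no change)
Final state: q_even, total 1s = 2 (even); the DFA requires an even count -> accept

1


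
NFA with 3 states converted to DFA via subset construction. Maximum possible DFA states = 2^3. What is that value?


NFA has 3 states
Subset construction: each DFA state = subset of NFA states
Maximum subsets = 2^3
2^3 = 8

8


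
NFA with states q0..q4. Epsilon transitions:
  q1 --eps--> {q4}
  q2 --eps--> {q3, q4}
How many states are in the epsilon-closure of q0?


Starting from q0
Initialize closure = {q0}
q0 has no outgoing epsilon transitions -> nothing to add
Final closure: {q0}
Size = 1

1


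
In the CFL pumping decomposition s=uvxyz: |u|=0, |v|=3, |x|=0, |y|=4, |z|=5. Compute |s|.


|s| = |u| + |v| + |x| + |y| + |z|
= 0 + 3 + 0 + 4 + 5
= 3 + 0 + 9
= 3 + 9
= 12

12


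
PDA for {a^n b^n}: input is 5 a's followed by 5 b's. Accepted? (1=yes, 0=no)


Language requires equal numbers of a's and b's
PDA pushes for each 'a', pops for each 'b'
Number of a's = 5
Number of b's = 5
5 == 5 -> Accept

1


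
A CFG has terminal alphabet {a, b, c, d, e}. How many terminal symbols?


Terminal symbols: a, b, c, d, e
Counting each: a (#1), b (#2), c (#3), d (#4), e (#5)
Total = 5

5


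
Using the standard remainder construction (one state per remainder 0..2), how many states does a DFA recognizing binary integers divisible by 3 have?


Divisibility by 3 is tracked via the remainder mod 3: 0, 1, ..., 2
The construction assigns one state to each remainder
Number of remainders = 3

3


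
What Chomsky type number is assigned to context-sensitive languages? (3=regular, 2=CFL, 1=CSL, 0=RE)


Chomsky hierarchy levels:
  Type 3: Regular (DFA/NFA/regex)
  Type 2: Context-free (PDA)
  Type 1: Context-sensitive
  Type 0: Recursively enumerable (TM)
'context-sensitive' corresponds to Type 1

1


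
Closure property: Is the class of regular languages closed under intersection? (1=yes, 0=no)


Regular languages are closed under all standard operations:
- Union: Yes (product construction)
- Intersection: Yes (product construction)
- Complement: Yes (swap accept/reject)
- Concatenation: Yes (NFA construction)
Operation: intersection -> Closed

1


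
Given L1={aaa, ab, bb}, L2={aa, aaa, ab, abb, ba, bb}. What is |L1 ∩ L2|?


L1 = {aaa, ab, bb}
L2 = {aa, aaa, ab, abb, ba, bb}
Checking each string in L1 against L2:
  'aaa': in L2? Yes
  'ab': in L2? Yes
  'bb': in L2? Yes
Intersection = {aaa, ab, bb}
|L1 ∩ L2| = 3

3


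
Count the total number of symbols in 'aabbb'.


String: 'aabbb'
Counting characters:
  'a' appears 2 time(s)
  'b' appears 3 time(s)
Total length = 2 + 3 = 5

5


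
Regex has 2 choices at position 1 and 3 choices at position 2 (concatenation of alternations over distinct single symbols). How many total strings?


First group: 2 alternatives
Second group: 3 alternatives
Concatenation: each choice from group 1 pairs with each from group 2
Total = 2 x 3 = 6

6


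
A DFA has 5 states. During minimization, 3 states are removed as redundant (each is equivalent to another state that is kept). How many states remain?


Original DFA: 5 states
Redundant states removed: 3
Minimized states = original - removed
= 5 - 3
= 2

2


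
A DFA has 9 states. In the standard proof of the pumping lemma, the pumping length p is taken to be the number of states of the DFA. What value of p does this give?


Pumping lemma for regular languages (standard proof):
Take p = |Q|, the number of DFA states.
Any string of length >= |Q| passes through |Q|+1 states while reading its first |Q| symbols,
so by pigeonhole some state repeats, giving the loop that can be pumped.
Here |Q| = 9
Therefore the proof uses p = 9

9


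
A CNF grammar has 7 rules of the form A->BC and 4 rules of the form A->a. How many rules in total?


CNF allows two rule forms:
  A -> BC (binary): 7 rules
  A -> a (terminal): 4 rules
Total = 7 + 4 = 11

11


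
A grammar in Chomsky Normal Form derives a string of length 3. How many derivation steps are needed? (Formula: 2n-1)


Chomsky Normal Form derivation:
String length n = 3
Each step either:
  - Splits a nonterminal into two (n-1 such steps)
  - Converts a nonterminal to terminal (n such steps)
Total = (n-1) + n = 2n - 1
= 2(3) - 1
= 6 - 1
= 5

5


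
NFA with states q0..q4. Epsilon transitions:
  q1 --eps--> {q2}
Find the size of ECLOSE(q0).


Starting from q0
Initialize closure = {q0}
q0 has no outgoing epsilon transitions -> nothing to add
Final closure: {q0}
Size = 1

1


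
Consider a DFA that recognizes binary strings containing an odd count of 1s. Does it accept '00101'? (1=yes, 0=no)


DFA has 2 states: q_even (start, accept=no) and q_odd
Processing string '00101' character by character:
  Position 0: read '0', 1-count=0 -> q_even (no change)
  Position 1: read '0', 1-count=0 -> q_even (no change)
  Position 2: read '1', 1-count=1 -> q_odd
  Position 3: read '0', 1-count=1 -> q_odd (no change)
  Position 4: read '1', 1-count=2 -> q_even
Final state: q_even, total 1s = 2 (even); the DFA requires an odd count -> reject

0


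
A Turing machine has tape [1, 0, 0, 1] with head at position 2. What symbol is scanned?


Tape: [1, 0, 0, 1]
Positions: 0 1 2 3
Values:    1 0 0 1
Head at position 2
tape[2] = 0

0


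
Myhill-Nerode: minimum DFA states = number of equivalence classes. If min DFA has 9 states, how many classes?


Myhill-Nerode theorem:
Number of equivalence classes = number of states in minimal DFA
Minimal DFA states = 9
Therefore equivalence classes = 9

9


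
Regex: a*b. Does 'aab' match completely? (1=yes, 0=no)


Pattern: a*b
String: 'aab'
Pattern requires: zero or more 'a's followed by exactly one 'b'
Found 2 leading 'a's
Remaining: 'b'
Remaining is exactly 'b' -> match
Result: 1

1


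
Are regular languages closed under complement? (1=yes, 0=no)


Regular languages are closed under:
- Union (DFA product construction)
- Intersection (DFA product construction)
- Complement (swap accept/reject states)
- Concatenation (NFA construction)
- Kleene star (NFA construction)
complement is in this list
Therefore: closed

1


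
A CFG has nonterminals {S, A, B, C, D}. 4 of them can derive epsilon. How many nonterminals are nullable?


Nonterminals: {S, A, B, C, D}
A nonterminal is nullable if it can derive epsilon
Counting nullable nonterminals: 4
Total nullable = 4

4


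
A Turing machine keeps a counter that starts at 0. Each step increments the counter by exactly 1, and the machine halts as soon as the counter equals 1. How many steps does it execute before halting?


Counter starts at 0. Counting sequence:
  Step 1: counter = 1
Counter reached 1 -> halt
Total steps = 1

1


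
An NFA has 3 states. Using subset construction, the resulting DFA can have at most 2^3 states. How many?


NFA has 3 states
Subset construction: each DFA state = subset of NFA states
Maximum subsets = 2^3
2^3 = 8

8


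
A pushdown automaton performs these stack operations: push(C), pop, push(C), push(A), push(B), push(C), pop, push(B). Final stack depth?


Tracing stack operations:
  push(C) -> stack = [C], depth=1
  pop -> removed C, stack = [], depth=0
  push(C) -> stack = [C], depth=1
  push(A) -> stack = [C,A], depth=2
  push(B) -> stack = [C,A,B], depth=3
  push(C) -> stack = [C,A,B,C], depth=4
  pop -> removed C, stack = [C,A,B], depth=3
  push(B) -> stack = [C,A,B,B], depth=4
Final depth = 4

4


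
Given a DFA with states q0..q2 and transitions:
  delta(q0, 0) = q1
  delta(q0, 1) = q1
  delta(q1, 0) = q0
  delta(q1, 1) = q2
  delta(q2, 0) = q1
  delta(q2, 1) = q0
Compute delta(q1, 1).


Looking up transition function:
delta(q1, 1) in the table
Row: q1, Column: 1
Result: q2

q2


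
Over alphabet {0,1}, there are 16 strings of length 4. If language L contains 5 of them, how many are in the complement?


Alphabet: {0,1}
String length: 4
Total strings of length 4 = 2^4 = 16
Strings in L = 5
Complement = total - |L|
= 16 - 5
= 11

11


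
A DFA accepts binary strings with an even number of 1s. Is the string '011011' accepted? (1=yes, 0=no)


DFA has 2 states: q_even (start, accept=yes) and q_odd
Processing string '011011' character by character:
  Position 0: read '0', 1-count=0 -> q_even (no change)
  Position 1: read '1', 1-count=1 -> q_odd
  Position 2: read '1', 1-count=2 -> q_even
  Position 3: read '0', 1-count=2 -> q_even (no change)
  Position 4: read '1', 1-count=3 -> q_odd
  Position 5: read '1', 1-count=4 -> q_even
Final state: q_even, total 1s = 4 (even); the DFA requires an even count -> accept

1


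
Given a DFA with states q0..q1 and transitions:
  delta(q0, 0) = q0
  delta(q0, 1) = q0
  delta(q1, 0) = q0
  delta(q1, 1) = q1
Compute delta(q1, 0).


Looking up transition function:
delta(q1, 0) in the table
Row: q1, Column: 0
Result: q0

q0


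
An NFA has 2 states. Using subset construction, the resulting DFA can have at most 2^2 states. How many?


NFA has 2 states
Subset construction: each DFA state = subset of NFA states
Maximum subsets = 2^2
2^2 = 4

4


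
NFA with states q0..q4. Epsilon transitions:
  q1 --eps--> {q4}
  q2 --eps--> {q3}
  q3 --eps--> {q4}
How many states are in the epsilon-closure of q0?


Starting from q0
Initialize closure = {q0}
q0 has no outgoing epsilon transitions -> nothing to add
Final closure: {q0}
Size = 1

1


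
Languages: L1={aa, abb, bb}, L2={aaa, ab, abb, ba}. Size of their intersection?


L1 = {aa, abb, bb}
L2 = {aaa, ab, abb, ba}
Checking each string in L1 against L2:
  'aa': in L2? No
  'abb': in L2? Yes
  'bb': in L2? No
Intersection = {abb}
|L1 ∩ L2| = 1

1


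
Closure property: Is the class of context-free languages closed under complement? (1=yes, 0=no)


CFL closure properties:
  Closed under: union, concatenation, Kleene star
  NOT closed under: intersection, complement
Operation 'complement' is in not-closed list -> No (not closed)

0


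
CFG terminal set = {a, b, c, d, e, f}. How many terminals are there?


Terminal symbols: a, b, c, d, e, f
Counting each: a (#1), b (#2), c (#3), d (#4), e (#5), f (#6)
Total = 6

6


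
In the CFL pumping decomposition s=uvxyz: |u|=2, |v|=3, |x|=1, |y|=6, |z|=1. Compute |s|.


|s| = |u| + |v| + |x| + |y| + |z|
= 2 + 3 + 1 + 6 + 1
= 5 + 1 + 7
= 6 + 7
= 13

13


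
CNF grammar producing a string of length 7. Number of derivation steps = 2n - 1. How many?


Chomsky Normal Form derivation:
String length n = 7
Each step either:
  - Splits a nonterminal into two (n-1 such steps)
  - Converts a nonterminal to terminal (n such steps)
Total = (n-1) + n = 2n - 1
= 2(7) - 1
= 14 - 1
= 13

13


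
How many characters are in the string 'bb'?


String: 'bb'
Counting characters:
  'b' appears 2 time(s)
Total length = 0 + 2 = 2

2


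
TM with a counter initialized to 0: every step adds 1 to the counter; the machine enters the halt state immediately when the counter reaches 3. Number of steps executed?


Counter starts at 0. Counting sequence:
  Step 1: counter = 1
  Step 2: counter = 2
  Step 3: counter = 3
Counter reached 3 -> halt
Total steps = 3

3


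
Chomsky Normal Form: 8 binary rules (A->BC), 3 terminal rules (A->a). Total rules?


CNF allows two rule forms:
  A -> BC (binary): 8 rules
  A -> a (terminal): 3 rules
Total = 8 + 3 = 11

11


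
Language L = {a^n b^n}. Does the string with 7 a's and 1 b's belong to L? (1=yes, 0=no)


Language requires equal numbers of a's and b's
PDA pushes for each 'a', pops for each 'b'
Number of a's = 7
Number of b's = 1
7 != 1 -> Reject

0


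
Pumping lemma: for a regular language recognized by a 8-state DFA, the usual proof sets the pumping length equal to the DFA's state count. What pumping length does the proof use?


Pumping lemma for regular languages (standard proof):
Take p = |Q|, the number of DFA states.
Any string of length >= |Q| passes through |Q|+1 states while reading its first |Q| symbols,
so by pigeonhole some state repeats, giving the loop that can be pumped.
Here |Q| = 8
Therefore the proof uses p = 8

8


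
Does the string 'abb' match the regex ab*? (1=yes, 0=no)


Pattern: ab*
String: 'abb'
Pattern requires: exactly one 'a' followed by zero or more 'b's
First char is 'a' -> OK
Rest 'bb': all b's? Yes
Result: 1

1


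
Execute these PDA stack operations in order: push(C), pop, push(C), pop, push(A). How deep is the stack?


Tracing stack operations:
  push(C) -> stack = [C], depth=1
  pop -> removed C, stack = [], depth=0
  push(C) -> stack = [C], depth=1
  pop -> removed C, stack = [], depth=0
  push(A) -> stack = [A], depth=1
Final depth = 1

1


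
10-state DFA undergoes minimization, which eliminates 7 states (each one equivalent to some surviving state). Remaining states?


Original DFA: 10 states
Redundant states removed: 7
Minimized states = original - removed
= 10 - 7
= 3

3


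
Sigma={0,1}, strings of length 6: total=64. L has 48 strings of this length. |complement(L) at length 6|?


Alphabet: {0,1}
String length: 6
Total strings of length 6 = 2^6 = 64
Strings in L = 48
Complement = total - |L|
= 64 - 48
= 16

16


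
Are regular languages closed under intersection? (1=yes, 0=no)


Regular languages are closed under:
- Union (DFA product construction)
- Intersection (DFA product construction)
- Complement (swap accept/reject states)
- Concatenation (NFA construction)
- Kleene star (NFA construction)
intersection is in this list
Therefore: closed

1
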